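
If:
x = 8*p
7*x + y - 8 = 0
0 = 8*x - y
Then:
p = 1/15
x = 8/15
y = 64/15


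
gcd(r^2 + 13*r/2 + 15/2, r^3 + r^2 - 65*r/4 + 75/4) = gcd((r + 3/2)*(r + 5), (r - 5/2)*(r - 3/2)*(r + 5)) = r + 5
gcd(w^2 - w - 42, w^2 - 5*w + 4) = 1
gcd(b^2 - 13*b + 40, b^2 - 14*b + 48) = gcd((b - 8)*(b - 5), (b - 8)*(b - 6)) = b - 8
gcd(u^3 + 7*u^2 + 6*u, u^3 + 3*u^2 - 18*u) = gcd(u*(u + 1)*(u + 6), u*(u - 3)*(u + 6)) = u^2 + 6*u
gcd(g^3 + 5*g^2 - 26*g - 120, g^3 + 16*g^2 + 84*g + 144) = g^2 + 10*g + 24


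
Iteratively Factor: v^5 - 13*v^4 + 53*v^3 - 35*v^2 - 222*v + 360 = (v - 3)*(v^4 - 10*v^3 + 23*v^2 + 34*v - 120) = (v - 3)^2*(v^3 - 7*v^2 + 2*v + 40) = (v - 5)*(v - 3)^2*(v^2 - 2*v - 8) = (v - 5)*(v - 4)*(v - 3)^2*(v + 2)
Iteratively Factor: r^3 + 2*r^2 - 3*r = (r - 1)*(r^2 + 3*r) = r*(r - 1)*(r + 3)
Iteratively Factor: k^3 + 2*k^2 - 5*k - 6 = (k + 1)*(k^2 + k - 6) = (k - 2)*(k + 1)*(k + 3)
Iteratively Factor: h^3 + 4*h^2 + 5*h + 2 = (h + 1)*(h^2 + 3*h + 2) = (h + 1)*(h + 2)*(h + 1)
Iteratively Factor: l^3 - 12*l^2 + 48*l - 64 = (l - 4)*(l^2 - 8*l + 16) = (l - 4)^2*(l - 4)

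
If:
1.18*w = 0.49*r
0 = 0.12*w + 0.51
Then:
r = -10.23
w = -4.25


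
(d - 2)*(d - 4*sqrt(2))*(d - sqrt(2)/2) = d^3 - 9*sqrt(2)*d^2/2 - 2*d^2 + 4*d + 9*sqrt(2)*d - 8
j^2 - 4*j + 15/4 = (j - 5/2)*(j - 3/2)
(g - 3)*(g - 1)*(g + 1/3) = g^3 - 11*g^2/3 + 5*g/3 + 1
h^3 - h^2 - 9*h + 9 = (h - 3)*(h - 1)*(h + 3)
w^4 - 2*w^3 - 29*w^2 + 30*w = w*(w - 6)*(w - 1)*(w + 5)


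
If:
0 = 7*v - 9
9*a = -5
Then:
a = -5/9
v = 9/7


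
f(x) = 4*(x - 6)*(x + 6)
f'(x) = 8*x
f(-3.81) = -85.94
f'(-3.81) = -30.48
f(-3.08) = -106.05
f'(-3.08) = -24.64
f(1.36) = -136.60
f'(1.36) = 10.88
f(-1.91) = -129.41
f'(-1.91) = -15.28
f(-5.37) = -28.65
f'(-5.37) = -42.96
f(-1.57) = -134.14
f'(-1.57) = -12.56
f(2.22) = -124.29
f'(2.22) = 17.76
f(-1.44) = -135.71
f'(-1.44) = -11.52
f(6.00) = 0.00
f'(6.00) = 48.00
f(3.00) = -108.00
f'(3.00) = 24.00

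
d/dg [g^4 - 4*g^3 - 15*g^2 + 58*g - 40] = 4*g^3 - 12*g^2 - 30*g + 58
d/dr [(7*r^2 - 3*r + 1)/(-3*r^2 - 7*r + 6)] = (-58*r^2 + 90*r - 11)/(9*r^4 + 42*r^3 + 13*r^2 - 84*r + 36)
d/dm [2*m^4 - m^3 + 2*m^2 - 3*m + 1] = 8*m^3 - 3*m^2 + 4*m - 3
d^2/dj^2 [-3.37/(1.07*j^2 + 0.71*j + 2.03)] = (7.716626*j^2 + 5.120378*j - 3.37*(2.14*j + 0.71)*(4.28*j + 1.42) + 14.639954)/(1.07*j^2 + 0.71*j + 2.03)^3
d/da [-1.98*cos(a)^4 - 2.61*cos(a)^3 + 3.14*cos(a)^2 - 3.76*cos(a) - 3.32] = (7.92*cos(a)^3 + 7.83*cos(a)^2 - 6.28*cos(a) + 3.76)*sin(a)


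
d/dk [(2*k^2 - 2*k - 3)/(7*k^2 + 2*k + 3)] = 18*k*(k + 3)/(49*k^4 + 28*k^3 + 46*k^2 + 12*k + 9)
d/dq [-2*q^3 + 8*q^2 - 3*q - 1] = -6*q^2 + 16*q - 3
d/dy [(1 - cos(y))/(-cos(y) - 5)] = -6*sin(y)/(cos(y) + 5)^2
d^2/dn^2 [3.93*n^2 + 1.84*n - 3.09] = 7.86000000000000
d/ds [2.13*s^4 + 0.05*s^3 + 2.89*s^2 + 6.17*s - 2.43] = 8.52*s^3 + 0.15*s^2 + 5.78*s + 6.17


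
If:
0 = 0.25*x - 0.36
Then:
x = 1.44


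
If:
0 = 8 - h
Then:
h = 8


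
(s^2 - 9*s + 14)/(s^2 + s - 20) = (s^2 - 9*s + 14)/(s^2 + s - 20)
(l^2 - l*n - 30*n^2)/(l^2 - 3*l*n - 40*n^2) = (l - 6*n)/(l - 8*n)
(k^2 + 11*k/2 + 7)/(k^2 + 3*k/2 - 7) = (k + 2)/(k - 2)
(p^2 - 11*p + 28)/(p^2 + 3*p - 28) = (p - 7)/(p + 7)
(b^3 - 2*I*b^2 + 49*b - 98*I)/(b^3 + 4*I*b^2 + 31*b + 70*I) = (b^2 - 9*I*b - 14)/(b^2 - 3*I*b + 10)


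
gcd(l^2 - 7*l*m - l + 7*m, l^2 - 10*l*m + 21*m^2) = l - 7*m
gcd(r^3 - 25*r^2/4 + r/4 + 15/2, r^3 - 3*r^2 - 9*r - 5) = r + 1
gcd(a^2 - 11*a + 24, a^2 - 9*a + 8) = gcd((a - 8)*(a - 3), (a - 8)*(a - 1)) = a - 8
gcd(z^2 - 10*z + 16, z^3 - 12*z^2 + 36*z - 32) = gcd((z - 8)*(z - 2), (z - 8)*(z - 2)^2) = z^2 - 10*z + 16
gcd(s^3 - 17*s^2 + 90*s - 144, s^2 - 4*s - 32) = s - 8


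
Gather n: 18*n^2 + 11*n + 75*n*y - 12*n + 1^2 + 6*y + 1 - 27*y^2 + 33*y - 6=18*n^2 + n*(75*y - 1) - 27*y^2 + 39*y - 4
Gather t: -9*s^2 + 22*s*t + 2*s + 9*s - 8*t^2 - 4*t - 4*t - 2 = -9*s^2 + 11*s - 8*t^2 + t*(22*s - 8) - 2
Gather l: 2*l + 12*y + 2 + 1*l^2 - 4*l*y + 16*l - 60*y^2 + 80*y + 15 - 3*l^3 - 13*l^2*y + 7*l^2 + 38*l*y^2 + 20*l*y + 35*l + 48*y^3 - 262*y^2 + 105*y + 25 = -3*l^3 + l^2*(8 - 13*y) + l*(38*y^2 + 16*y + 53) + 48*y^3 - 322*y^2 + 197*y + 42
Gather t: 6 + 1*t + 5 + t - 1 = 2*t + 10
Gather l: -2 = -2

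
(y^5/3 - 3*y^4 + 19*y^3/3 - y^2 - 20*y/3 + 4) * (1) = y^5/3 - 3*y^4 + 19*y^3/3 - y^2 - 20*y/3 + 4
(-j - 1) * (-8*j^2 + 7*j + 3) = 8*j^3 + j^2 - 10*j - 3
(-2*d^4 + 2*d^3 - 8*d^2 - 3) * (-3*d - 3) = 6*d^5 + 18*d^3 + 24*d^2 + 9*d + 9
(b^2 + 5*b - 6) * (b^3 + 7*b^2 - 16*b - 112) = b^5 + 12*b^4 + 13*b^3 - 234*b^2 - 464*b + 672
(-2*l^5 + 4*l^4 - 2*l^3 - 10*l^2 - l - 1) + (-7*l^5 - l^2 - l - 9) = -9*l^5 + 4*l^4 - 2*l^3 - 11*l^2 - 2*l - 10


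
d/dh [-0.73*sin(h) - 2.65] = -0.73*cos(h)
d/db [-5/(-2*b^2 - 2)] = -5*b/(b^2 + 1)^2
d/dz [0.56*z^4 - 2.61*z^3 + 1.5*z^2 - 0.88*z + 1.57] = 2.24*z^3 - 7.83*z^2 + 3.0*z - 0.88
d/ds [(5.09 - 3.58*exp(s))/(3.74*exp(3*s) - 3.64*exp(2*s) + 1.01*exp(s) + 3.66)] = (26.7784*exp(3*s) - 70.141*exp(2*s) + 37.0552*exp(s) - 18.2437)*exp(s)/(13.9876*exp(6*s) - 27.2272*exp(5*s) + 20.8044*exp(4*s) + 20.024*exp(3*s) - 25.6247*exp(2*s) + 7.3932*exp(s) + 13.3956)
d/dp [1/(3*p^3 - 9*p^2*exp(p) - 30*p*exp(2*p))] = (p^2*exp(p) - p^2 + 20*p*exp(2*p)/3 + 2*p*exp(p) + 10*exp(2*p)/3)/(p^2*(-p^2 + 3*p*exp(p) + 10*exp(2*p))^2)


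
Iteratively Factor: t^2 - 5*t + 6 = (t - 2)*(t - 3)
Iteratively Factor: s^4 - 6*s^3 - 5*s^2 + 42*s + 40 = (s + 1)*(s^3 - 7*s^2 + 2*s + 40) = (s - 4)*(s + 1)*(s^2 - 3*s - 10) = (s - 5)*(s - 4)*(s + 1)*(s + 2)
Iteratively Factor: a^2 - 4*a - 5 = (a - 5)*(a + 1)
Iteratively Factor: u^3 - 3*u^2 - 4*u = (u)*(u^2 - 3*u - 4) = u*(u - 4)*(u + 1)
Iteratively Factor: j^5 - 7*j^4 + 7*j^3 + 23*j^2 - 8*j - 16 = (j + 1)*(j^4 - 8*j^3 + 15*j^2 + 8*j - 16) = (j - 1)*(j + 1)*(j^3 - 7*j^2 + 8*j + 16) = (j - 4)*(j - 1)*(j + 1)*(j^2 - 3*j - 4) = (j - 4)*(j - 1)*(j + 1)^2*(j - 4)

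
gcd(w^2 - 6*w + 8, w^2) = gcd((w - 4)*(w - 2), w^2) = 1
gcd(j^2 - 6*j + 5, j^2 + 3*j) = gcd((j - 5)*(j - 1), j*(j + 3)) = 1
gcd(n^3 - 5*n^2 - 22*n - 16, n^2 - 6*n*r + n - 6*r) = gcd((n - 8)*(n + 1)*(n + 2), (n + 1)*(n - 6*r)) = n + 1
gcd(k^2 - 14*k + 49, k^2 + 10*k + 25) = 1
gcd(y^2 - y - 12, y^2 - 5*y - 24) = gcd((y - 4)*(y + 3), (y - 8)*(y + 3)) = y + 3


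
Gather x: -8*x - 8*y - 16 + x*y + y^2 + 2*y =x*(y - 8) + y^2 - 6*y - 16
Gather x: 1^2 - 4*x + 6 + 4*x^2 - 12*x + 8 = 4*x^2 - 16*x + 15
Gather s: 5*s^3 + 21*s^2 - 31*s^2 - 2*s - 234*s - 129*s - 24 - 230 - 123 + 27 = 5*s^3 - 10*s^2 - 365*s - 350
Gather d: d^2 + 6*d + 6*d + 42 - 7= d^2 + 12*d + 35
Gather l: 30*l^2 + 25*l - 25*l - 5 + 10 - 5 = 30*l^2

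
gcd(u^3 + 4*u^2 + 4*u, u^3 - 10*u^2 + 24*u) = u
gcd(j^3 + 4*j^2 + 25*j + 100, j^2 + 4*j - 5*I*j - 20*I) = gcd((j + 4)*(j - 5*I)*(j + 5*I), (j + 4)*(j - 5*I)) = j^2 + j*(4 - 5*I) - 20*I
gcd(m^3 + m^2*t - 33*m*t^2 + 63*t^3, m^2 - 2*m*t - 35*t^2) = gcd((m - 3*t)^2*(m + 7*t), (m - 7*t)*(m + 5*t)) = 1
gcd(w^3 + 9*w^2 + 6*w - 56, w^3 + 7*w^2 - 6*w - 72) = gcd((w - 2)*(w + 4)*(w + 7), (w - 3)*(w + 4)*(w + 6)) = w + 4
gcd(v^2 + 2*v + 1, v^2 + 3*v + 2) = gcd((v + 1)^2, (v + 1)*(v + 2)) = v + 1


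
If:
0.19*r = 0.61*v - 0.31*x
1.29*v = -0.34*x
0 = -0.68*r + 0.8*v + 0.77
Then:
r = 1.29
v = 0.14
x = -0.52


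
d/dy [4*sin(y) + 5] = 4*cos(y)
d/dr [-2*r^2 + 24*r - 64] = 24 - 4*r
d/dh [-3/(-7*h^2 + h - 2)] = 3*(1 - 14*h)/(7*h^2 - h + 2)^2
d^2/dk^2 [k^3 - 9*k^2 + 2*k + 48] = 6*k - 18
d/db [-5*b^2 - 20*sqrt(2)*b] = -10*b - 20*sqrt(2)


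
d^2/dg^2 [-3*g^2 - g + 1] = -6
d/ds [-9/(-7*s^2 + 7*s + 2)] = 63*(1 - 2*s)/(-7*s^2 + 7*s + 2)^2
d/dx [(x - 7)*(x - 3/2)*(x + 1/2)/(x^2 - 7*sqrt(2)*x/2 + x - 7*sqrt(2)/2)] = (4*x^4 - 28*sqrt(2)*x^3 + 8*x^3 - 57*x^2 + 70*sqrt(2)*x^2 - 42*x + 224*sqrt(2)*x - 21 - 14*sqrt(2))/(2*(2*x^4 - 14*sqrt(2)*x^3 + 4*x^3 - 28*sqrt(2)*x^2 + 51*x^2 - 14*sqrt(2)*x + 98*x + 49))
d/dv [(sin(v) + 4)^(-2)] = -2*cos(v)/(sin(v) + 4)^3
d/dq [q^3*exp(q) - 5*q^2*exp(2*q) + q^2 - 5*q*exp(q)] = q^3*exp(q) - 10*q^2*exp(2*q) + 3*q^2*exp(q) - 10*q*exp(2*q) - 5*q*exp(q) + 2*q - 5*exp(q)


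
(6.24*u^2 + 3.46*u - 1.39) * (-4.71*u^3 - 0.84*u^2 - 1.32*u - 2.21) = -29.3904*u^5 - 21.5382*u^4 - 4.5963*u^3 - 17.19*u^2 - 5.8118*u + 3.0719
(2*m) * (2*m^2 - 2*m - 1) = 4*m^3 - 4*m^2 - 2*m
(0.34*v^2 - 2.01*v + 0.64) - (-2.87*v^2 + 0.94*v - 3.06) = 3.21*v^2 - 2.95*v + 3.7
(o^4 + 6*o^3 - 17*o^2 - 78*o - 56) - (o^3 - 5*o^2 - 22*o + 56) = o^4 + 5*o^3 - 12*o^2 - 56*o - 112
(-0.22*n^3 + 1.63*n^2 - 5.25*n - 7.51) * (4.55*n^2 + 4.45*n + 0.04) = -1.001*n^5 + 6.4375*n^4 - 16.6428*n^3 - 57.4678*n^2 - 33.6295*n - 0.3004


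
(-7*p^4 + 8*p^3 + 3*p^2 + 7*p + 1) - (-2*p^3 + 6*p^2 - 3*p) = -7*p^4 + 10*p^3 - 3*p^2 + 10*p + 1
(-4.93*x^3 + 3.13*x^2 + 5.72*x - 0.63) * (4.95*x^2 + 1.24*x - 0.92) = -24.4035*x^5 + 9.3803*x^4 + 36.7308*x^3 + 1.0947*x^2 - 6.0436*x + 0.5796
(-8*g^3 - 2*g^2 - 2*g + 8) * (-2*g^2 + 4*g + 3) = 16*g^5 - 28*g^4 - 28*g^3 - 30*g^2 + 26*g + 24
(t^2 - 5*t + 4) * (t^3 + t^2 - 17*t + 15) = t^5 - 4*t^4 - 18*t^3 + 104*t^2 - 143*t + 60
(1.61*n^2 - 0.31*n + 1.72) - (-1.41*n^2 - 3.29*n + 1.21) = 3.02*n^2 + 2.98*n + 0.51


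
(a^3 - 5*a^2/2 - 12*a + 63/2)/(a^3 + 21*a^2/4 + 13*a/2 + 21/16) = 8*(a^2 - 6*a + 9)/(8*a^2 + 14*a + 3)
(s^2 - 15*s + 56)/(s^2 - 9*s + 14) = (s - 8)/(s - 2)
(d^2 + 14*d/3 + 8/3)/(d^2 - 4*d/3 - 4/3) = (d + 4)/(d - 2)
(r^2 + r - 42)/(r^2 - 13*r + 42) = (r + 7)/(r - 7)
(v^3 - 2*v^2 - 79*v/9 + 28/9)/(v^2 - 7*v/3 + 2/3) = (3*v^2 - 5*v - 28)/(3*(v - 2))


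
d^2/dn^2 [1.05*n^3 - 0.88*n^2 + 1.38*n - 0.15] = 6.3*n - 1.76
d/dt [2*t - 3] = 2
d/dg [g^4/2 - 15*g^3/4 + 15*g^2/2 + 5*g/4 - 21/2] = 2*g^3 - 45*g^2/4 + 15*g + 5/4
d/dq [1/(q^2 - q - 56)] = (1 - 2*q)/(-q^2 + q + 56)^2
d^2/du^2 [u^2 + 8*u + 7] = 2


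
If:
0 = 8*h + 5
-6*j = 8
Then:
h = -5/8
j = -4/3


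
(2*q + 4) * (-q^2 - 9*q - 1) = -2*q^3 - 22*q^2 - 38*q - 4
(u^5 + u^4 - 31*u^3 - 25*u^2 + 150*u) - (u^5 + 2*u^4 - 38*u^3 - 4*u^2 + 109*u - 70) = -u^4 + 7*u^3 - 21*u^2 + 41*u + 70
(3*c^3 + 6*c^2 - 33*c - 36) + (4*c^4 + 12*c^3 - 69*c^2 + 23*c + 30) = 4*c^4 + 15*c^3 - 63*c^2 - 10*c - 6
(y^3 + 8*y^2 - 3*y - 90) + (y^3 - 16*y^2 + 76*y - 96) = 2*y^3 - 8*y^2 + 73*y - 186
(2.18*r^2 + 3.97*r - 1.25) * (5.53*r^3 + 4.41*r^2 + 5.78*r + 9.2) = 12.0554*r^5 + 31.5679*r^4 + 23.1956*r^3 + 37.4901*r^2 + 29.299*r - 11.5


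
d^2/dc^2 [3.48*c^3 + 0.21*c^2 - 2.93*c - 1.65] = 20.88*c + 0.42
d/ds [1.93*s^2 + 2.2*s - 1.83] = 3.86*s + 2.2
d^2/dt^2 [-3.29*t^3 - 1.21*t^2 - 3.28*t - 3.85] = -19.74*t - 2.42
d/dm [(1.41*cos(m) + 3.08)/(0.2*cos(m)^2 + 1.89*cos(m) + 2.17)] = (0.282*cos(m)^2 + 1.232*cos(m) + 2.7615)*sin(m)/(0.04*cos(m)^4 + 0.756*cos(m)^3 + 4.4401*cos(m)^2 + 8.2026*cos(m) + 4.7089)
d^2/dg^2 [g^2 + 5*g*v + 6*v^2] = 2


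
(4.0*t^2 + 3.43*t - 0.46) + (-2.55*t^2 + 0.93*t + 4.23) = 1.45*t^2 + 4.36*t + 3.77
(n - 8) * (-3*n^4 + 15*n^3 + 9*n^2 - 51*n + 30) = -3*n^5 + 39*n^4 - 111*n^3 - 123*n^2 + 438*n - 240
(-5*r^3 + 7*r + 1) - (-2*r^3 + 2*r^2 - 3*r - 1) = -3*r^3 - 2*r^2 + 10*r + 2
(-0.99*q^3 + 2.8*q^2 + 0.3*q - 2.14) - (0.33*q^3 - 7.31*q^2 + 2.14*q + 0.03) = -1.32*q^3 + 10.11*q^2 - 1.84*q - 2.17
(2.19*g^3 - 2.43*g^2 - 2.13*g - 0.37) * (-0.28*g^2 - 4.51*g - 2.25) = -0.6132*g^5 - 9.1965*g^4 + 6.6282*g^3 + 15.1774*g^2 + 6.4612*g + 0.8325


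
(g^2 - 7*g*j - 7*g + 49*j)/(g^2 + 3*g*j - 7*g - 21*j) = (g - 7*j)/(g + 3*j)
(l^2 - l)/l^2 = (l - 1)/l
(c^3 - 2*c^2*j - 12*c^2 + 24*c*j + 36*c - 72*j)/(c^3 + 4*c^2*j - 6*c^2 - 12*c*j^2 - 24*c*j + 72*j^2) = (c - 6)/(c + 6*j)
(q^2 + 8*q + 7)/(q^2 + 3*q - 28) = (q + 1)/(q - 4)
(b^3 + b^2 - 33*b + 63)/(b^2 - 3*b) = b + 4 - 21/b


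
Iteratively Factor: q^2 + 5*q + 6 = (q + 2)*(q + 3)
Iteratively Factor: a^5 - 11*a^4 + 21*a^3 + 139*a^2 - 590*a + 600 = (a - 5)*(a^4 - 6*a^3 - 9*a^2 + 94*a - 120) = (a - 5)*(a - 3)*(a^3 - 3*a^2 - 18*a + 40) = (a - 5)^2*(a - 3)*(a^2 + 2*a - 8) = (a - 5)^2*(a - 3)*(a + 4)*(a - 2)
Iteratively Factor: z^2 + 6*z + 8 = (z + 4)*(z + 2)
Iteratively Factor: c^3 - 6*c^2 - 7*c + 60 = (c + 3)*(c^2 - 9*c + 20) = (c - 5)*(c + 3)*(c - 4)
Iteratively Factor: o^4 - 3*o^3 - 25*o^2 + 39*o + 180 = (o - 4)*(o^3 + o^2 - 21*o - 45) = (o - 4)*(o + 3)*(o^2 - 2*o - 15) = (o - 5)*(o - 4)*(o + 3)*(o + 3)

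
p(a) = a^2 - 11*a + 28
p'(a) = 2*a - 11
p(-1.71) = 49.73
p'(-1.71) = -14.42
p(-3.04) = 70.68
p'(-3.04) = -17.08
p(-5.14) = 110.96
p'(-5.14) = -21.28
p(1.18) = 16.41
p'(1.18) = -8.64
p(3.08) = 3.61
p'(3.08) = -4.84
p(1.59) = 13.04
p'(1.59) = -7.82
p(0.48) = 22.95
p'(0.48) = -10.04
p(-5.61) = 121.18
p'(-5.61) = -22.22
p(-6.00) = 130.00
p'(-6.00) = -23.00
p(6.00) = -2.00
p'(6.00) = 1.00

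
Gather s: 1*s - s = 0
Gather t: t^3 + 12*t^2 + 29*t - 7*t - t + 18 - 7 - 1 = t^3 + 12*t^2 + 21*t + 10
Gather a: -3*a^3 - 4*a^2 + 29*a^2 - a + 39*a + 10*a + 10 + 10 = -3*a^3 + 25*a^2 + 48*a + 20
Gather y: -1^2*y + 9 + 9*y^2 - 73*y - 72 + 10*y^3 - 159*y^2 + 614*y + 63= 10*y^3 - 150*y^2 + 540*y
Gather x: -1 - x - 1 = -x - 2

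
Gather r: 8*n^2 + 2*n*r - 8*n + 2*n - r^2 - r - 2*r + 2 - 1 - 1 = 8*n^2 - 6*n - r^2 + r*(2*n - 3)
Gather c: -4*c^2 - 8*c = -4*c^2 - 8*c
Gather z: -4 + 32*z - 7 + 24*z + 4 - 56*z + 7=0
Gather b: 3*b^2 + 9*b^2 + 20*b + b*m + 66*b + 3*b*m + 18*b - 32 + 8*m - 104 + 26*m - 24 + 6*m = 12*b^2 + b*(4*m + 104) + 40*m - 160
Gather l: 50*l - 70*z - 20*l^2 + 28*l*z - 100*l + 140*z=-20*l^2 + l*(28*z - 50) + 70*z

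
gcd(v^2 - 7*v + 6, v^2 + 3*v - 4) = v - 1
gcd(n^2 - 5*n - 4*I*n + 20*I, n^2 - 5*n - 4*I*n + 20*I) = n^2 + n*(-5 - 4*I) + 20*I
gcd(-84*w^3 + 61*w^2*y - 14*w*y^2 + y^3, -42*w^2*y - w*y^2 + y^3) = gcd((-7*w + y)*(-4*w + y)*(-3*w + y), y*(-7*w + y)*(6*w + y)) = -7*w + y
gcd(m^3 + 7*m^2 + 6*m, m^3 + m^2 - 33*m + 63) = 1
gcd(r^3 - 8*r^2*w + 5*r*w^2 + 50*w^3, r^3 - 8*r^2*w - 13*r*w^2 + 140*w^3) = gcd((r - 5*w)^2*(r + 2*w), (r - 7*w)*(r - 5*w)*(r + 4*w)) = r - 5*w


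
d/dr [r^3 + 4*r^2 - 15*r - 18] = 3*r^2 + 8*r - 15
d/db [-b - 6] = -1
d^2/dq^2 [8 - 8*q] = 0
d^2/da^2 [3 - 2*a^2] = -4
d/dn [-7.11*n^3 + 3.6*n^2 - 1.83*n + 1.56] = -21.33*n^2 + 7.2*n - 1.83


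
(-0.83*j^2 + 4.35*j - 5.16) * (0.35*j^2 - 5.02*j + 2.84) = -0.2905*j^4 + 5.6891*j^3 - 26.0002*j^2 + 38.2572*j - 14.6544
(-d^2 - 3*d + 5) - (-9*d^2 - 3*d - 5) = 8*d^2 + 10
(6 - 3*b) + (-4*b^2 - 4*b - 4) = -4*b^2 - 7*b + 2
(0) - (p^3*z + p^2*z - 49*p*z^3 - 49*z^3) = -p^3*z - p^2*z + 49*p*z^3 + 49*z^3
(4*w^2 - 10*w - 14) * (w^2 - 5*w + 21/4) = 4*w^4 - 30*w^3 + 57*w^2 + 35*w/2 - 147/2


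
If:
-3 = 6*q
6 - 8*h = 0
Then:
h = 3/4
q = -1/2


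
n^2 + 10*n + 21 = (n + 3)*(n + 7)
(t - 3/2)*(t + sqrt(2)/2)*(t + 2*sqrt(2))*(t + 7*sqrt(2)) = t^4 - 3*t^3/2 + 19*sqrt(2)*t^3/2 - 57*sqrt(2)*t^2/4 + 37*t^2 - 111*t/2 + 14*sqrt(2)*t - 21*sqrt(2)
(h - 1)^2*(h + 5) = h^3 + 3*h^2 - 9*h + 5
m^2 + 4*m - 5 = (m - 1)*(m + 5)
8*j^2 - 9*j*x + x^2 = (-8*j + x)*(-j + x)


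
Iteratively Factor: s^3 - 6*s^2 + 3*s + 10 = (s - 5)*(s^2 - s - 2) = (s - 5)*(s + 1)*(s - 2)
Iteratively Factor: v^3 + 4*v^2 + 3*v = (v + 1)*(v^2 + 3*v) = v*(v + 1)*(v + 3)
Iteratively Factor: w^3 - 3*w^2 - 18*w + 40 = (w - 5)*(w^2 + 2*w - 8) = (w - 5)*(w + 4)*(w - 2)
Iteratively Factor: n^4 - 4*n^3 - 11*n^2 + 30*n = (n + 3)*(n^3 - 7*n^2 + 10*n) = (n - 2)*(n + 3)*(n^2 - 5*n) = n*(n - 2)*(n + 3)*(n - 5)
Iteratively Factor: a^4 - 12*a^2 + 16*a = (a)*(a^3 - 12*a + 16) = a*(a + 4)*(a^2 - 4*a + 4) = a*(a - 2)*(a + 4)*(a - 2)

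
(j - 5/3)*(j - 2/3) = j^2 - 7*j/3 + 10/9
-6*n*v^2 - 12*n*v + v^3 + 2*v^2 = v*(-6*n + v)*(v + 2)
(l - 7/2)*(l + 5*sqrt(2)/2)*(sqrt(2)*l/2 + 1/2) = sqrt(2)*l^3/2 - 7*sqrt(2)*l^2/4 + 3*l^2 - 21*l/2 + 5*sqrt(2)*l/4 - 35*sqrt(2)/8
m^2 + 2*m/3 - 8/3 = (m - 4/3)*(m + 2)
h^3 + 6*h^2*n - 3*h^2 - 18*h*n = h*(h - 3)*(h + 6*n)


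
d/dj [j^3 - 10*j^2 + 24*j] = 3*j^2 - 20*j + 24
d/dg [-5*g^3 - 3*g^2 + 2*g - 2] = -15*g^2 - 6*g + 2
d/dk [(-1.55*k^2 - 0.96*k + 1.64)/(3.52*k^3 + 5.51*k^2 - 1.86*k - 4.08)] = (5.456*k^4 + 6.7584*k^3 - 9.1458*k^2 - 5.42479999999999*k + 6.9672)/(12.3904*k^6 + 38.7904*k^5 + 17.2657*k^4 - 49.2204*k^3 - 41.502*k^2 + 15.1776*k + 16.6464)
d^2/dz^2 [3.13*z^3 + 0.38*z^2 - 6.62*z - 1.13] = 18.78*z + 0.76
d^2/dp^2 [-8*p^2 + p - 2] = -16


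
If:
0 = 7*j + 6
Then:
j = -6/7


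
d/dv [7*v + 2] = 7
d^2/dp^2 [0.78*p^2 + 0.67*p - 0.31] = 1.56000000000000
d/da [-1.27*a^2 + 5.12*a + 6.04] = 5.12 - 2.54*a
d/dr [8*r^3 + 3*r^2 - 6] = 6*r*(4*r + 1)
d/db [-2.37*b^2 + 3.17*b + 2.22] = 3.17 - 4.74*b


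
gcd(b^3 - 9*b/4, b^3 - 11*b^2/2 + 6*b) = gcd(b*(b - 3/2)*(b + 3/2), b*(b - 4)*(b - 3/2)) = b^2 - 3*b/2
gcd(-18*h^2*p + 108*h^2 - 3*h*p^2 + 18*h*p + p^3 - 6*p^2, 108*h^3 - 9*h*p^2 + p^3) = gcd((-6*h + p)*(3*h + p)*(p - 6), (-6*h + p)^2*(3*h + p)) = -18*h^2 - 3*h*p + p^2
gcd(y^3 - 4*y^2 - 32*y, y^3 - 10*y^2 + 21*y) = y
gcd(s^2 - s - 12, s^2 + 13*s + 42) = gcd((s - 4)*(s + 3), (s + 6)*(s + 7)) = 1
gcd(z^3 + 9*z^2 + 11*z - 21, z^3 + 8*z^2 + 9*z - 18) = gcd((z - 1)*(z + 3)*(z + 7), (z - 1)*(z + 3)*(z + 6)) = z^2 + 2*z - 3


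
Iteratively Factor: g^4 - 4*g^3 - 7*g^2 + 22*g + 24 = (g + 2)*(g^3 - 6*g^2 + 5*g + 12) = (g - 3)*(g + 2)*(g^2 - 3*g - 4) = (g - 4)*(g - 3)*(g + 2)*(g + 1)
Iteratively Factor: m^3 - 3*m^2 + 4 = (m - 2)*(m^2 - m - 2) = (m - 2)*(m + 1)*(m - 2)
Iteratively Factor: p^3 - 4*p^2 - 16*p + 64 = (p + 4)*(p^2 - 8*p + 16) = (p - 4)*(p + 4)*(p - 4)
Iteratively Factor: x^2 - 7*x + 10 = (x - 5)*(x - 2)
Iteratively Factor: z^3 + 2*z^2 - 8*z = (z + 4)*(z^2 - 2*z) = z*(z + 4)*(z - 2)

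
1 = 1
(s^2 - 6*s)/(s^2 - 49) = s*(s - 6)/(s^2 - 49)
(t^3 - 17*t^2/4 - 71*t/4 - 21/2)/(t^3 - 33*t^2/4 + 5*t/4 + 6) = (t^2 - 5*t - 14)/(t^2 - 9*t + 8)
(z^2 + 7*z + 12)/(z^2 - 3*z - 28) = (z + 3)/(z - 7)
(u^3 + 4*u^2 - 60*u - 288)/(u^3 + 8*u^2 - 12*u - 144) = (u - 8)/(u - 4)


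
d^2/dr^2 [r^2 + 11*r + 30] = 2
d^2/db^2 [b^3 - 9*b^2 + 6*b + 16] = 6*b - 18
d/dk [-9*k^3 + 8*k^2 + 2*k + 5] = -27*k^2 + 16*k + 2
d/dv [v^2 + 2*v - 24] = 2*v + 2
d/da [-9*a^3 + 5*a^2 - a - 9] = -27*a^2 + 10*a - 1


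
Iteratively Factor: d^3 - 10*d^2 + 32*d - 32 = (d - 2)*(d^2 - 8*d + 16) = (d - 4)*(d - 2)*(d - 4)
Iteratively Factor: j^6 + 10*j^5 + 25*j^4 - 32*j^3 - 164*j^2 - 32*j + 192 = (j + 3)*(j^5 + 7*j^4 + 4*j^3 - 44*j^2 - 32*j + 64) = (j - 2)*(j + 3)*(j^4 + 9*j^3 + 22*j^2 - 32) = (j - 2)*(j + 2)*(j + 3)*(j^3 + 7*j^2 + 8*j - 16) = (j - 2)*(j + 2)*(j + 3)*(j + 4)*(j^2 + 3*j - 4) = (j - 2)*(j + 2)*(j + 3)*(j + 4)^2*(j - 1)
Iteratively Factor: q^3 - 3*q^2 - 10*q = (q)*(q^2 - 3*q - 10) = q*(q - 5)*(q + 2)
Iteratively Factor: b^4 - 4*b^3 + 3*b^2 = (b)*(b^3 - 4*b^2 + 3*b) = b^2*(b^2 - 4*b + 3) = b^2*(b - 3)*(b - 1)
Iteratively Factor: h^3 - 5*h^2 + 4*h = (h)*(h^2 - 5*h + 4) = h*(h - 4)*(h - 1)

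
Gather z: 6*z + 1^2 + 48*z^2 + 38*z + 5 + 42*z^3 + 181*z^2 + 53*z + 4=42*z^3 + 229*z^2 + 97*z + 10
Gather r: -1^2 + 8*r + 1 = 8*r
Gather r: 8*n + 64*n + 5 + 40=72*n + 45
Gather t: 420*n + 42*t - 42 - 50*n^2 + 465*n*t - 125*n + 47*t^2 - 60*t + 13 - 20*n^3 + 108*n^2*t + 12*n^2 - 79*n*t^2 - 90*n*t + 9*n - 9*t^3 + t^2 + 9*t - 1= -20*n^3 - 38*n^2 + 304*n - 9*t^3 + t^2*(48 - 79*n) + t*(108*n^2 + 375*n - 9) - 30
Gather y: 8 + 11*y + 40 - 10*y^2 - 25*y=-10*y^2 - 14*y + 48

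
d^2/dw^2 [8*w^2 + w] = 16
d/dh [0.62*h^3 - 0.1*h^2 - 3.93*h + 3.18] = 1.86*h^2 - 0.2*h - 3.93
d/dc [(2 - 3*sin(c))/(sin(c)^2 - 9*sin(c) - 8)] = (3*sin(c)^2 - 4*sin(c) + 42)*cos(c)/(sin(c)^2 - 9*sin(c) - 8)^2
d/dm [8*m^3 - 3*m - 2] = 24*m^2 - 3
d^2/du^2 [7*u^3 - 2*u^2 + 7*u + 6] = 42*u - 4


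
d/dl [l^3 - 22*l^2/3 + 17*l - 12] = 3*l^2 - 44*l/3 + 17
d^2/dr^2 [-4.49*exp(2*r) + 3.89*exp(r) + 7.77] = (3.89 - 17.96*exp(r))*exp(r)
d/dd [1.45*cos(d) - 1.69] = -1.45*sin(d)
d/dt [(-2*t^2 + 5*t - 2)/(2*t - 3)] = (-4*t^2 + 12*t - 11)/(4*t^2 - 12*t + 9)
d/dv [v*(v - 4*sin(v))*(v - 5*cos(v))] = v*(v - 4*sin(v))*(5*sin(v) + 1) - v*(v - 5*cos(v))*(4*cos(v) - 1) + (v - 4*sin(v))*(v - 5*cos(v))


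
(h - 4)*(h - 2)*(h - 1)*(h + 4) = h^4 - 3*h^3 - 14*h^2 + 48*h - 32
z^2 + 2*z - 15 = (z - 3)*(z + 5)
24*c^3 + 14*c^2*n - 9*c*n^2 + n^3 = (-6*c + n)*(-4*c + n)*(c + n)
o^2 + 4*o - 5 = (o - 1)*(o + 5)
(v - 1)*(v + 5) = v^2 + 4*v - 5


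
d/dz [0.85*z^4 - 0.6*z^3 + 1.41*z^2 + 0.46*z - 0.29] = 3.4*z^3 - 1.8*z^2 + 2.82*z + 0.46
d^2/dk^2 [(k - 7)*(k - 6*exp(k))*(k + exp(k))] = -5*k^2*exp(k) - 24*k*exp(2*k) + 15*k*exp(k) + 6*k + 144*exp(2*k) + 60*exp(k) - 14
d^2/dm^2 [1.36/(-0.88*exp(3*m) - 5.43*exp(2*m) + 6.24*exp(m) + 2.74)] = (-1.36*(2.64*exp(2*m) + 10.86*exp(m) - 6.24)*(5.28*exp(2*m) + 21.72*exp(m) - 12.48)*exp(m) + (10.7712*exp(2*m) + 29.5392*exp(m) - 8.4864)*(0.88*exp(3*m) + 5.43*exp(2*m) - 6.24*exp(m) - 2.74))*exp(m)/(0.88*exp(3*m) + 5.43*exp(2*m) - 6.24*exp(m) - 2.74)^3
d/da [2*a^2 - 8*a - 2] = 4*a - 8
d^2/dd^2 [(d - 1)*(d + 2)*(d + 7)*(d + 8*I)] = 12*d^2 + 48*d*(1 + I) + 10 + 128*I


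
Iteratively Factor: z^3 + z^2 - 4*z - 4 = (z - 2)*(z^2 + 3*z + 2) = (z - 2)*(z + 1)*(z + 2)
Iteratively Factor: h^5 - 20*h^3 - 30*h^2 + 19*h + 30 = (h - 1)*(h^4 + h^3 - 19*h^2 - 49*h - 30) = (h - 1)*(h + 1)*(h^3 - 19*h - 30) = (h - 5)*(h - 1)*(h + 1)*(h^2 + 5*h + 6) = (h - 5)*(h - 1)*(h + 1)*(h + 2)*(h + 3)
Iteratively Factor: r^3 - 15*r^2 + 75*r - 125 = (r - 5)*(r^2 - 10*r + 25) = (r - 5)^2*(r - 5)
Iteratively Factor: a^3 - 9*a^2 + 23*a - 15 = (a - 5)*(a^2 - 4*a + 3) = (a - 5)*(a - 3)*(a - 1)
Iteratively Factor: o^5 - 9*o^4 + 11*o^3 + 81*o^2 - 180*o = (o - 5)*(o^4 - 4*o^3 - 9*o^2 + 36*o) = (o - 5)*(o - 3)*(o^3 - o^2 - 12*o) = (o - 5)*(o - 3)*(o + 3)*(o^2 - 4*o) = (o - 5)*(o - 4)*(o - 3)*(o + 3)*(o)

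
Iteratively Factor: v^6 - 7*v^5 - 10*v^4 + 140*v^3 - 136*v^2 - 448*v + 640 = (v - 2)*(v^5 - 5*v^4 - 20*v^3 + 100*v^2 + 64*v - 320) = (v - 5)*(v - 2)*(v^4 - 20*v^2 + 64) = (v - 5)*(v - 2)*(v + 4)*(v^3 - 4*v^2 - 4*v + 16) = (v - 5)*(v - 2)*(v + 2)*(v + 4)*(v^2 - 6*v + 8) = (v - 5)*(v - 4)*(v - 2)*(v + 2)*(v + 4)*(v - 2)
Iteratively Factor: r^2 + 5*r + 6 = (r + 2)*(r + 3)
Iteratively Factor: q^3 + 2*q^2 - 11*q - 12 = (q + 1)*(q^2 + q - 12) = (q - 3)*(q + 1)*(q + 4)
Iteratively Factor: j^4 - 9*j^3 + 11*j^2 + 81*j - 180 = (j - 3)*(j^3 - 6*j^2 - 7*j + 60) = (j - 3)*(j + 3)*(j^2 - 9*j + 20) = (j - 5)*(j - 3)*(j + 3)*(j - 4)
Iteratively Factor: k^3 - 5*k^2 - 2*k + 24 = (k - 3)*(k^2 - 2*k - 8) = (k - 3)*(k + 2)*(k - 4)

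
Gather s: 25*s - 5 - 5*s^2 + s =-5*s^2 + 26*s - 5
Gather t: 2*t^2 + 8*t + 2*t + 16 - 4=2*t^2 + 10*t + 12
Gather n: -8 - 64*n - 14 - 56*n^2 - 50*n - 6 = -56*n^2 - 114*n - 28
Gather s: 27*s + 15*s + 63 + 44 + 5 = 42*s + 112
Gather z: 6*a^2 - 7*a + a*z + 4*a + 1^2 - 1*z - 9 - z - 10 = 6*a^2 - 3*a + z*(a - 2) - 18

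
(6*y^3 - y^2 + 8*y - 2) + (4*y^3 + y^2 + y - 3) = 10*y^3 + 9*y - 5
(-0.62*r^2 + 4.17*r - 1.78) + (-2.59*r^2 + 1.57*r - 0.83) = -3.21*r^2 + 5.74*r - 2.61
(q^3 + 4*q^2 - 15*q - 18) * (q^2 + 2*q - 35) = q^5 + 6*q^4 - 42*q^3 - 188*q^2 + 489*q + 630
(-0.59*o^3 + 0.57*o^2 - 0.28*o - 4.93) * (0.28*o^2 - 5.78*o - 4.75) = -0.1652*o^5 + 3.5698*o^4 - 0.5705*o^3 - 2.4695*o^2 + 29.8254*o + 23.4175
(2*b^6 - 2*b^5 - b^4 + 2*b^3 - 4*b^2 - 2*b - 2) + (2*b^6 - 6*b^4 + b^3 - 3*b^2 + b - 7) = 4*b^6 - 2*b^5 - 7*b^4 + 3*b^3 - 7*b^2 - b - 9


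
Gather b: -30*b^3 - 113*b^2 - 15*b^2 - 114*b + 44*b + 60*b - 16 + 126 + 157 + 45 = -30*b^3 - 128*b^2 - 10*b + 312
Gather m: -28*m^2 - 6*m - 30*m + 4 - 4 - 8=-28*m^2 - 36*m - 8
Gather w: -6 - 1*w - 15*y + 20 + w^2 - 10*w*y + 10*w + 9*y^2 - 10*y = w^2 + w*(9 - 10*y) + 9*y^2 - 25*y + 14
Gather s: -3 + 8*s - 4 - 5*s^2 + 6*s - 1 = -5*s^2 + 14*s - 8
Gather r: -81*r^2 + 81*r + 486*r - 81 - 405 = -81*r^2 + 567*r - 486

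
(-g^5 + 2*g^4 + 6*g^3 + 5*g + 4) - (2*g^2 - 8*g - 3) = -g^5 + 2*g^4 + 6*g^3 - 2*g^2 + 13*g + 7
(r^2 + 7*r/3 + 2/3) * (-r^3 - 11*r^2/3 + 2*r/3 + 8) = -r^5 - 6*r^4 - 77*r^3/9 + 64*r^2/9 + 172*r/9 + 16/3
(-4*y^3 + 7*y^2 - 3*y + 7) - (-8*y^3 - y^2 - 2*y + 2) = 4*y^3 + 8*y^2 - y + 5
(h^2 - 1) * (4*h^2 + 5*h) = 4*h^4 + 5*h^3 - 4*h^2 - 5*h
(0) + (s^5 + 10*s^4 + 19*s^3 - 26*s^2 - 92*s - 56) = s^5 + 10*s^4 + 19*s^3 - 26*s^2 - 92*s - 56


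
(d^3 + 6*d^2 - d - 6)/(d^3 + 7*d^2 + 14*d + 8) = (d^2 + 5*d - 6)/(d^2 + 6*d + 8)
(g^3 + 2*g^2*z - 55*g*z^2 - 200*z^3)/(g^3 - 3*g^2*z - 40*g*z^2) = (g + 5*z)/g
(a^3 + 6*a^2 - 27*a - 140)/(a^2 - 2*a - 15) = (a^2 + 11*a + 28)/(a + 3)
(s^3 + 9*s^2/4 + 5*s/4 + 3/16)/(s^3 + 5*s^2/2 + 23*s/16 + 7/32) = 2*(2*s + 3)/(4*s + 7)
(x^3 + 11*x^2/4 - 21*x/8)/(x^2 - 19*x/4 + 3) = x*(2*x + 7)/(2*(x - 4))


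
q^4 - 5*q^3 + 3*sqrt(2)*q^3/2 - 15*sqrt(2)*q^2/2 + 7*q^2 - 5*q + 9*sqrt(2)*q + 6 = (q - 3)*(q - 2)*(q + sqrt(2)/2)*(q + sqrt(2))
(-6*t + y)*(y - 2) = -6*t*y + 12*t + y^2 - 2*y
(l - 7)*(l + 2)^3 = l^4 - l^3 - 30*l^2 - 76*l - 56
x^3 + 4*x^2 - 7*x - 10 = (x - 2)*(x + 1)*(x + 5)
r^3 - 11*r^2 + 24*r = r*(r - 8)*(r - 3)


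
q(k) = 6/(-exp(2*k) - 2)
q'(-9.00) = 0.00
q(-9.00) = -3.00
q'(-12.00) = 0.00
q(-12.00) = -3.00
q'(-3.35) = 0.00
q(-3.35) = -3.00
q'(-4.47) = 0.00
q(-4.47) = -3.00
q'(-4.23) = 0.00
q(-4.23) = -3.00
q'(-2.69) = 0.01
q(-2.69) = -2.99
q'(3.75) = 0.01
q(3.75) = -0.00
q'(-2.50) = 0.02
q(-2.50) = -2.99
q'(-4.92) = 0.00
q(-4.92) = -3.00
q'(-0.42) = 0.88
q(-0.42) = -2.47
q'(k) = 12*exp(2*k)/(-exp(2*k) - 2)^2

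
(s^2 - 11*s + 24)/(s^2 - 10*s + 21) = (s - 8)/(s - 7)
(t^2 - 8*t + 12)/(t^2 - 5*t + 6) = (t - 6)/(t - 3)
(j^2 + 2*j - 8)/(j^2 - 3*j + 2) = (j + 4)/(j - 1)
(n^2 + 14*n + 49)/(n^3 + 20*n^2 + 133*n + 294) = 1/(n + 6)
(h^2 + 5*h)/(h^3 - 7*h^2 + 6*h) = (h + 5)/(h^2 - 7*h + 6)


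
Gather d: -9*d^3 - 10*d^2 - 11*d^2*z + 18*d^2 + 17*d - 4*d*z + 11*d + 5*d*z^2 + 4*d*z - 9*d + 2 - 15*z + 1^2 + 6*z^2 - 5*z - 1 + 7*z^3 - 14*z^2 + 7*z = -9*d^3 + d^2*(8 - 11*z) + d*(5*z^2 + 19) + 7*z^3 - 8*z^2 - 13*z + 2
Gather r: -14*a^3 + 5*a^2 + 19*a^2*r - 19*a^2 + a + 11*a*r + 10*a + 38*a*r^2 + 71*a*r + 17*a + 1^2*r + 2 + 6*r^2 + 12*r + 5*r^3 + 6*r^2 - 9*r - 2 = -14*a^3 - 14*a^2 + 28*a + 5*r^3 + r^2*(38*a + 12) + r*(19*a^2 + 82*a + 4)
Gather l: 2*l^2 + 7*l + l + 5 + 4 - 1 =2*l^2 + 8*l + 8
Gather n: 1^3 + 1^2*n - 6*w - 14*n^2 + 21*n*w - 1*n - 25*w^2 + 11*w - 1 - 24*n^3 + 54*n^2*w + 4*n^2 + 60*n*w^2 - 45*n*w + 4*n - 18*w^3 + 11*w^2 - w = -24*n^3 + n^2*(54*w - 10) + n*(60*w^2 - 24*w + 4) - 18*w^3 - 14*w^2 + 4*w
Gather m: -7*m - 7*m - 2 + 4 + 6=8 - 14*m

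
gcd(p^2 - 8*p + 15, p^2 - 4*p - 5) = p - 5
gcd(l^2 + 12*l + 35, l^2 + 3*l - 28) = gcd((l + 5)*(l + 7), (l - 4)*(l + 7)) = l + 7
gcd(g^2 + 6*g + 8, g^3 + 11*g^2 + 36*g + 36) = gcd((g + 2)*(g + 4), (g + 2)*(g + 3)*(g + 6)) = g + 2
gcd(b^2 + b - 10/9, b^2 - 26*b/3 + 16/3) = b - 2/3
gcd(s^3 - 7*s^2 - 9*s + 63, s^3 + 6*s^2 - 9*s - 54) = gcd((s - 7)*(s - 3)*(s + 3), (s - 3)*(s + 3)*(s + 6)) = s^2 - 9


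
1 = 1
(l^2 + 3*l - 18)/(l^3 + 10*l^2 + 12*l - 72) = (l - 3)/(l^2 + 4*l - 12)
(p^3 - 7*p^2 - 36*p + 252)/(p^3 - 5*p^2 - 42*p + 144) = (p^2 - 13*p + 42)/(p^2 - 11*p + 24)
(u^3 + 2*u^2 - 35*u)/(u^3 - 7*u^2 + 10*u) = (u + 7)/(u - 2)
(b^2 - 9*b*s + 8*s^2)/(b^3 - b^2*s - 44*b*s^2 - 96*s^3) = (b - s)/(b^2 + 7*b*s + 12*s^2)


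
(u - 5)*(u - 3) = u^2 - 8*u + 15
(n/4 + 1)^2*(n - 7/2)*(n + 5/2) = n^4/16 + 7*n^3/16 - 3*n^2/64 - 43*n/8 - 35/4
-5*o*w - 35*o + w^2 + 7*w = (-5*o + w)*(w + 7)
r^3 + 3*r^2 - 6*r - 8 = (r - 2)*(r + 1)*(r + 4)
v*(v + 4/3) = v^2 + 4*v/3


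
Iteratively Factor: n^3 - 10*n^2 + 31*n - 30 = (n - 3)*(n^2 - 7*n + 10) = (n - 5)*(n - 3)*(n - 2)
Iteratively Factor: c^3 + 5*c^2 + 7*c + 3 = (c + 1)*(c^2 + 4*c + 3) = (c + 1)*(c + 3)*(c + 1)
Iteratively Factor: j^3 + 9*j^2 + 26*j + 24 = (j + 3)*(j^2 + 6*j + 8) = (j + 3)*(j + 4)*(j + 2)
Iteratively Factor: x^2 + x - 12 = (x + 4)*(x - 3)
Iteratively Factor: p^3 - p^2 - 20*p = (p + 4)*(p^2 - 5*p) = (p - 5)*(p + 4)*(p)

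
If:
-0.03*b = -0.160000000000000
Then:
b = 5.33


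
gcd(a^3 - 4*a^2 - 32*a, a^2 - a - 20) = a + 4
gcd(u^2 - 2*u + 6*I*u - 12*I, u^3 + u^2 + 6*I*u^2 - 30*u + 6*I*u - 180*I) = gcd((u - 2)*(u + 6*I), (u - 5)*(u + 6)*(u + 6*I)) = u + 6*I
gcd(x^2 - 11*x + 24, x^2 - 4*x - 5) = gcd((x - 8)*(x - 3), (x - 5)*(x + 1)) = 1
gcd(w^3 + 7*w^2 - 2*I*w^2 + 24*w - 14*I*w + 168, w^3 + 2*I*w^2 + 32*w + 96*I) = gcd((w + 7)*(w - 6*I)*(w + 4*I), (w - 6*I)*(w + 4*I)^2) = w^2 - 2*I*w + 24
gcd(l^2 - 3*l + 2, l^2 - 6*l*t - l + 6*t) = l - 1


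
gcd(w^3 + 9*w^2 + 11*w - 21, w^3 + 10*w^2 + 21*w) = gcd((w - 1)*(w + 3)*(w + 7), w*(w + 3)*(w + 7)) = w^2 + 10*w + 21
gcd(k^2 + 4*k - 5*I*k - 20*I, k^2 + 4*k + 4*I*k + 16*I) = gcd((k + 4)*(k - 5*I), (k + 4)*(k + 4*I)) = k + 4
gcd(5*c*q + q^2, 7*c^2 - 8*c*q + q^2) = 1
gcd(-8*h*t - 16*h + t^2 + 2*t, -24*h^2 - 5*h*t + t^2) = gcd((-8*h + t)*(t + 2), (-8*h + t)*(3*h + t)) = -8*h + t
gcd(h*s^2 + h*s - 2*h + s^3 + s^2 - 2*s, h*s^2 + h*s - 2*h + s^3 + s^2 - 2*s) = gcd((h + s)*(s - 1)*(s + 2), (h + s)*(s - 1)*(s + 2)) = h*s^2 + h*s - 2*h + s^3 + s^2 - 2*s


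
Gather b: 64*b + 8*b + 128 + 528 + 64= 72*b + 720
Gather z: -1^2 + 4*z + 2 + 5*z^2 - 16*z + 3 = 5*z^2 - 12*z + 4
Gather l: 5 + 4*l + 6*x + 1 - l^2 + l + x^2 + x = -l^2 + 5*l + x^2 + 7*x + 6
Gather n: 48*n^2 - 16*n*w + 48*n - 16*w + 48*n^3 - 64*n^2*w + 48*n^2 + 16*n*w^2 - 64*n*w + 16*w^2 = 48*n^3 + n^2*(96 - 64*w) + n*(16*w^2 - 80*w + 48) + 16*w^2 - 16*w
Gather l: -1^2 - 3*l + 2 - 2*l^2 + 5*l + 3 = -2*l^2 + 2*l + 4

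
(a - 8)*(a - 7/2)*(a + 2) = a^3 - 19*a^2/2 + 5*a + 56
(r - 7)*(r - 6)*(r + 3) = r^3 - 10*r^2 + 3*r + 126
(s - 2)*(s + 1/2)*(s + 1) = s^3 - s^2/2 - 5*s/2 - 1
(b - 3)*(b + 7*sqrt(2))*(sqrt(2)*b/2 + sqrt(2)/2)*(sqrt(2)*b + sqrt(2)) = b^4 - b^3 + 7*sqrt(2)*b^3 - 7*sqrt(2)*b^2 - 5*b^2 - 35*sqrt(2)*b - 3*b - 21*sqrt(2)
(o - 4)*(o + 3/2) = o^2 - 5*o/2 - 6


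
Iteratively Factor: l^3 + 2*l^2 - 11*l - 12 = (l + 4)*(l^2 - 2*l - 3) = (l + 1)*(l + 4)*(l - 3)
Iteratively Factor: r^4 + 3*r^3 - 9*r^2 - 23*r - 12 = (r + 4)*(r^3 - r^2 - 5*r - 3) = (r + 1)*(r + 4)*(r^2 - 2*r - 3) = (r + 1)^2*(r + 4)*(r - 3)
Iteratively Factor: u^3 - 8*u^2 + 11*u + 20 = (u - 4)*(u^2 - 4*u - 5) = (u - 4)*(u + 1)*(u - 5)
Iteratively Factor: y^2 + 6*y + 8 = (y + 2)*(y + 4)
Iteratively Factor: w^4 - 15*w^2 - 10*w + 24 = (w + 3)*(w^3 - 3*w^2 - 6*w + 8) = (w - 1)*(w + 3)*(w^2 - 2*w - 8) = (w - 1)*(w + 2)*(w + 3)*(w - 4)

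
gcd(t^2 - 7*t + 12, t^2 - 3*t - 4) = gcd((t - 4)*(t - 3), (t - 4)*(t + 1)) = t - 4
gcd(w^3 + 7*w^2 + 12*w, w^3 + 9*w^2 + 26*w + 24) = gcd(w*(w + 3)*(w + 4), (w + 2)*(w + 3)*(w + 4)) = w^2 + 7*w + 12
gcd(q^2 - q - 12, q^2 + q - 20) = q - 4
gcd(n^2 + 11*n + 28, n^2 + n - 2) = 1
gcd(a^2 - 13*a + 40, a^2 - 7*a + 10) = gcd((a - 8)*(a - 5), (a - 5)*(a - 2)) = a - 5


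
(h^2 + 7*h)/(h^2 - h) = (h + 7)/(h - 1)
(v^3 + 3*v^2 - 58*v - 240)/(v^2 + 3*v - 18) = (v^2 - 3*v - 40)/(v - 3)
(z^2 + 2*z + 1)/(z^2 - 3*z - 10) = (z^2 + 2*z + 1)/(z^2 - 3*z - 10)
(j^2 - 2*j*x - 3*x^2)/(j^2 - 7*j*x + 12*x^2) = (-j - x)/(-j + 4*x)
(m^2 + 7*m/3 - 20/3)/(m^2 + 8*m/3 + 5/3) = (3*m^2 + 7*m - 20)/(3*m^2 + 8*m + 5)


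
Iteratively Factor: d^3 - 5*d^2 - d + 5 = (d - 1)*(d^2 - 4*d - 5) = (d - 5)*(d - 1)*(d + 1)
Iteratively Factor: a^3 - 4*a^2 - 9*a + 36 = (a - 4)*(a^2 - 9) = (a - 4)*(a - 3)*(a + 3)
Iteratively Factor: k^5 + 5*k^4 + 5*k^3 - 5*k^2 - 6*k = (k + 2)*(k^4 + 3*k^3 - k^2 - 3*k) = (k + 2)*(k + 3)*(k^3 - k) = (k - 1)*(k + 2)*(k + 3)*(k^2 + k) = k*(k - 1)*(k + 2)*(k + 3)*(k + 1)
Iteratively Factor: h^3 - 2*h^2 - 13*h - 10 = (h - 5)*(h^2 + 3*h + 2) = (h - 5)*(h + 2)*(h + 1)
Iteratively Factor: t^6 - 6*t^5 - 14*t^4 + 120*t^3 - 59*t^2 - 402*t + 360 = (t - 3)*(t^5 - 3*t^4 - 23*t^3 + 51*t^2 + 94*t - 120) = (t - 3)*(t + 4)*(t^4 - 7*t^3 + 5*t^2 + 31*t - 30) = (t - 5)*(t - 3)*(t + 4)*(t^3 - 2*t^2 - 5*t + 6) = (t - 5)*(t - 3)*(t - 1)*(t + 4)*(t^2 - t - 6) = (t - 5)*(t - 3)*(t - 1)*(t + 2)*(t + 4)*(t - 3)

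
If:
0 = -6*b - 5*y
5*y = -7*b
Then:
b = 0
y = 0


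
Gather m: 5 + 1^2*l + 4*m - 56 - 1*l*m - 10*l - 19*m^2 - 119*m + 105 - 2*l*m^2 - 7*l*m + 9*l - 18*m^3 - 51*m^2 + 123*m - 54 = -18*m^3 + m^2*(-2*l - 70) + m*(8 - 8*l)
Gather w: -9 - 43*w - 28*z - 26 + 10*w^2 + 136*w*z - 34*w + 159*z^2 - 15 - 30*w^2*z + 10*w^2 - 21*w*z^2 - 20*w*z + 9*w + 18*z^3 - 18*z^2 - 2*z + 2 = w^2*(20 - 30*z) + w*(-21*z^2 + 116*z - 68) + 18*z^3 + 141*z^2 - 30*z - 48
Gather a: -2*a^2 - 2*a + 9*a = -2*a^2 + 7*a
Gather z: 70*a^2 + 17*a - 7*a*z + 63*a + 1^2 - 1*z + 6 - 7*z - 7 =70*a^2 + 80*a + z*(-7*a - 8)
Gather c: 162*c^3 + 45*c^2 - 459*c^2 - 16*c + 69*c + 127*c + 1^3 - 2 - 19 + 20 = 162*c^3 - 414*c^2 + 180*c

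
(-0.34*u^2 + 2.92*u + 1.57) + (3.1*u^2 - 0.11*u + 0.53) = 2.76*u^2 + 2.81*u + 2.1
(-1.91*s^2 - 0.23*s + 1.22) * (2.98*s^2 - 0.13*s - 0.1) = -5.6918*s^4 - 0.4371*s^3 + 3.8565*s^2 - 0.1356*s - 0.122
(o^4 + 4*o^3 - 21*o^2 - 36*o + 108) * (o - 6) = o^5 - 2*o^4 - 45*o^3 + 90*o^2 + 324*o - 648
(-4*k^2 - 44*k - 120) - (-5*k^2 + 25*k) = k^2 - 69*k - 120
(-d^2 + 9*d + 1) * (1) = -d^2 + 9*d + 1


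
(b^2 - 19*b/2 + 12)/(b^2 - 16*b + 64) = (b - 3/2)/(b - 8)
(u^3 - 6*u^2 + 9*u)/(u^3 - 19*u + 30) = u*(u - 3)/(u^2 + 3*u - 10)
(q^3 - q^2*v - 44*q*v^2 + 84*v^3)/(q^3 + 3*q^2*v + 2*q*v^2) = (q^3 - q^2*v - 44*q*v^2 + 84*v^3)/(q*(q^2 + 3*q*v + 2*v^2))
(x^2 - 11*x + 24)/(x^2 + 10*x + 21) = (x^2 - 11*x + 24)/(x^2 + 10*x + 21)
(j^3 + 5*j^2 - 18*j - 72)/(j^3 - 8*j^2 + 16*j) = (j^2 + 9*j + 18)/(j*(j - 4))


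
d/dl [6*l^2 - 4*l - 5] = 12*l - 4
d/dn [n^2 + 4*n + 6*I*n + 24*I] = 2*n + 4 + 6*I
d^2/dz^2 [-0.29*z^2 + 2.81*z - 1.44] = -0.580000000000000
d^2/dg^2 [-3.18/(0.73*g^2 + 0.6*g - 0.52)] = (3.389244*g^2 + 2.78568*g - 3.18*(1.46*g + 0.6)*(2.92*g + 1.2) - 2.414256)/(0.73*g^2 + 0.6*g - 0.52)^3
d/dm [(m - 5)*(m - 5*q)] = 2*m - 5*q - 5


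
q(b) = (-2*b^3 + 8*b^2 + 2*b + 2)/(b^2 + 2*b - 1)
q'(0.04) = -8.02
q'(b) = (-2*b - 2)*(-2*b^3 + 8*b^2 + 2*b + 2)/(b^2 + 2*b - 1)^2 + (-6*b^2 + 16*b + 2)/(b^2 + 2*b - 1)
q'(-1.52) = 29.43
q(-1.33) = -9.62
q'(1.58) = -1.46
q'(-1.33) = 19.17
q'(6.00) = -1.69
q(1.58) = 3.70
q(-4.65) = 32.39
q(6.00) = -2.77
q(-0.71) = -2.78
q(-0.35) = -1.50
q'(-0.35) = 1.51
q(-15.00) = 43.93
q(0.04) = -2.28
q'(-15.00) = -1.85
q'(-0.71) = 5.62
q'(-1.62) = 37.98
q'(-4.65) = 3.03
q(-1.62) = -17.49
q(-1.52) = -14.15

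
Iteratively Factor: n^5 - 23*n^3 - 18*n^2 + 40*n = (n - 5)*(n^4 + 5*n^3 + 2*n^2 - 8*n) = (n - 5)*(n + 4)*(n^3 + n^2 - 2*n) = n*(n - 5)*(n + 4)*(n^2 + n - 2) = n*(n - 5)*(n - 1)*(n + 4)*(n + 2)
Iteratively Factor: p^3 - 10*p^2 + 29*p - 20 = (p - 5)*(p^2 - 5*p + 4) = (p - 5)*(p - 4)*(p - 1)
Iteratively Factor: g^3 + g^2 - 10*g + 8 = (g - 2)*(g^2 + 3*g - 4) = (g - 2)*(g - 1)*(g + 4)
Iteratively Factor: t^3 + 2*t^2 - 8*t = (t - 2)*(t^2 + 4*t) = t*(t - 2)*(t + 4)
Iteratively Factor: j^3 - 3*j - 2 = (j + 1)*(j^2 - j - 2) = (j + 1)^2*(j - 2)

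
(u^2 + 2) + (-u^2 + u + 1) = u + 3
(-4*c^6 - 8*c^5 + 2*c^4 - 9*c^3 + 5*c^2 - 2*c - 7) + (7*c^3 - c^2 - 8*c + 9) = -4*c^6 - 8*c^5 + 2*c^4 - 2*c^3 + 4*c^2 - 10*c + 2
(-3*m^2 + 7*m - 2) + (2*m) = -3*m^2 + 9*m - 2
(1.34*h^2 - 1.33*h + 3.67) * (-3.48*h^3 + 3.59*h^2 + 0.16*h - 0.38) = -4.6632*h^5 + 9.439*h^4 - 17.3319*h^3 + 12.4533*h^2 + 1.0926*h - 1.3946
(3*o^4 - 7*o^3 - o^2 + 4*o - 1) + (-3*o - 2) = 3*o^4 - 7*o^3 - o^2 + o - 3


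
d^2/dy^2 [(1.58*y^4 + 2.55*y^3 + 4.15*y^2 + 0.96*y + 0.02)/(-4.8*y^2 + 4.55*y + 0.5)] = (-72.8063999999999*y^6 + 207.0432*y^5 - 173.5077*y^4 - 400.84355*y^3 - 102.0723*y^2 - 15.0282*y + 1.3689)/(110.592*y^6 - 314.496*y^5 + 263.556*y^4 - 28.676375*y^3 - 27.45375*y^2 - 3.4125*y - 0.125)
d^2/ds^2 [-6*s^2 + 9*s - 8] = -12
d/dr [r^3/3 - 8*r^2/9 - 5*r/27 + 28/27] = r^2 - 16*r/9 - 5/27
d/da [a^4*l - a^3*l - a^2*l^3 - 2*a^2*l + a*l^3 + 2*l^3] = l*(4*a^3 - 3*a^2 - 2*a*l^2 - 4*a + l^2)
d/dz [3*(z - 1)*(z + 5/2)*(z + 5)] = 9*z^2 + 39*z + 15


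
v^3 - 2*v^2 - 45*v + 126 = (v - 6)*(v - 3)*(v + 7)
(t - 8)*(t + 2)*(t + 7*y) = t^3 + 7*t^2*y - 6*t^2 - 42*t*y - 16*t - 112*y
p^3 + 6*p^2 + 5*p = p*(p + 1)*(p + 5)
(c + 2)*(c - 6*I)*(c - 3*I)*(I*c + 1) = I*c^4 + 10*c^3 + 2*I*c^3 + 20*c^2 - 27*I*c^2 - 18*c - 54*I*c - 36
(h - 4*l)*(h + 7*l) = h^2 + 3*h*l - 28*l^2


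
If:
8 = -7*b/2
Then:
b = -16/7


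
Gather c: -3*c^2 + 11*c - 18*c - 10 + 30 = -3*c^2 - 7*c + 20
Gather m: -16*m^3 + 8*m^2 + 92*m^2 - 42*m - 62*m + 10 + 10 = -16*m^3 + 100*m^2 - 104*m + 20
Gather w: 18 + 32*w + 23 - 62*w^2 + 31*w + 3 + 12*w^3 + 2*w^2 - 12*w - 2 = 12*w^3 - 60*w^2 + 51*w + 42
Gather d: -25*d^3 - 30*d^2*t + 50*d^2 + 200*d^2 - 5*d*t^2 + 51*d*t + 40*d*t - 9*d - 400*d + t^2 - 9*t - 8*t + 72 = -25*d^3 + d^2*(250 - 30*t) + d*(-5*t^2 + 91*t - 409) + t^2 - 17*t + 72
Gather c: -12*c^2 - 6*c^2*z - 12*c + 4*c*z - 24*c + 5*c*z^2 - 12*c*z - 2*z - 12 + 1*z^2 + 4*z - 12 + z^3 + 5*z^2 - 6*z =c^2*(-6*z - 12) + c*(5*z^2 - 8*z - 36) + z^3 + 6*z^2 - 4*z - 24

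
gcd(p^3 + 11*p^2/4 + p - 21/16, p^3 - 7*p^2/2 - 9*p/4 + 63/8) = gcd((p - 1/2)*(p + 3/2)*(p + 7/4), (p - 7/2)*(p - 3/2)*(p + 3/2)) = p + 3/2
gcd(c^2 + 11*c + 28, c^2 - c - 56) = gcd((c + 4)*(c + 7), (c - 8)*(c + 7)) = c + 7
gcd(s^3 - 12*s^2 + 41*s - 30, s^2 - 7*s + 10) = s - 5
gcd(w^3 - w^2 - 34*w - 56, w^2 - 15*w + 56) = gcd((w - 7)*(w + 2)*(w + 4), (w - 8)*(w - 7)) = w - 7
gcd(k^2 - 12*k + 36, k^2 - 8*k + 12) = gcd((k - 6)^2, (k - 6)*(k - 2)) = k - 6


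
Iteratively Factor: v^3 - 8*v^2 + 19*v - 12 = (v - 3)*(v^2 - 5*v + 4) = (v - 4)*(v - 3)*(v - 1)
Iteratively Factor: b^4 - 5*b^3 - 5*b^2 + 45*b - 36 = (b - 4)*(b^3 - b^2 - 9*b + 9) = (b - 4)*(b - 1)*(b^2 - 9) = (b - 4)*(b - 3)*(b - 1)*(b + 3)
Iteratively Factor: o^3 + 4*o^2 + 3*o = (o)*(o^2 + 4*o + 3) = o*(o + 3)*(o + 1)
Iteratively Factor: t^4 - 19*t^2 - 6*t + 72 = (t - 2)*(t^3 + 2*t^2 - 15*t - 36) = (t - 4)*(t - 2)*(t^2 + 6*t + 9) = (t - 4)*(t - 2)*(t + 3)*(t + 3)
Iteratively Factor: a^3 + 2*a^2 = (a + 2)*(a^2) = a*(a + 2)*(a)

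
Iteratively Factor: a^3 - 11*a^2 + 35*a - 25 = (a - 1)*(a^2 - 10*a + 25) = (a - 5)*(a - 1)*(a - 5)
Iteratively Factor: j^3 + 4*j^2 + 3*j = (j)*(j^2 + 4*j + 3) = j*(j + 1)*(j + 3)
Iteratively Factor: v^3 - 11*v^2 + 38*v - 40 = (v - 5)*(v^2 - 6*v + 8) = (v - 5)*(v - 4)*(v - 2)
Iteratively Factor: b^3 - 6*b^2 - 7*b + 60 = (b - 5)*(b^2 - b - 12) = (b - 5)*(b + 3)*(b - 4)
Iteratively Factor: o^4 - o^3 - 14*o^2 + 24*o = (o - 2)*(o^3 + o^2 - 12*o) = o*(o - 2)*(o^2 + o - 12) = o*(o - 2)*(o + 4)*(o - 3)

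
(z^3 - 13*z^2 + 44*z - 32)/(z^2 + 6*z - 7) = (z^2 - 12*z + 32)/(z + 7)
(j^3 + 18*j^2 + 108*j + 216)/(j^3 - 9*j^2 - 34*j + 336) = (j^2 + 12*j + 36)/(j^2 - 15*j + 56)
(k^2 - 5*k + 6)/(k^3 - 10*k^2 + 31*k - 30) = 1/(k - 5)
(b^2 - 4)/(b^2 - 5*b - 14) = (b - 2)/(b - 7)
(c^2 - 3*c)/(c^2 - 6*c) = (c - 3)/(c - 6)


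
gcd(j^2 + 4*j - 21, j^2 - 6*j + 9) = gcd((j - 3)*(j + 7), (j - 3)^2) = j - 3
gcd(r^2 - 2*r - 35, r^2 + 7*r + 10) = r + 5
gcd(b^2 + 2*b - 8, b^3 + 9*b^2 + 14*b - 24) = b + 4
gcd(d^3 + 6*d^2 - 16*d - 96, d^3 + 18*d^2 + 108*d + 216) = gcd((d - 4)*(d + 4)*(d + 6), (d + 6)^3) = d + 6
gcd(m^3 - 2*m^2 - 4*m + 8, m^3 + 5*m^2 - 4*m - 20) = m^2 - 4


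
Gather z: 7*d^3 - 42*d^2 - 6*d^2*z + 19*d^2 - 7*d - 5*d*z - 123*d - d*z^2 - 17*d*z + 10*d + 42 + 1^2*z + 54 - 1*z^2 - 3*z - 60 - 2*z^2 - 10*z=7*d^3 - 23*d^2 - 120*d + z^2*(-d - 3) + z*(-6*d^2 - 22*d - 12) + 36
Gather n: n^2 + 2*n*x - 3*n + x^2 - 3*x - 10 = n^2 + n*(2*x - 3) + x^2 - 3*x - 10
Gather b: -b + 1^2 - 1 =-b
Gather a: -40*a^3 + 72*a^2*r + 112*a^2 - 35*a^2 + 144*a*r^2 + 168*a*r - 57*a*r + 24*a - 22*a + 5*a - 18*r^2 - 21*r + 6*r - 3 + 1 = -40*a^3 + a^2*(72*r + 77) + a*(144*r^2 + 111*r + 7) - 18*r^2 - 15*r - 2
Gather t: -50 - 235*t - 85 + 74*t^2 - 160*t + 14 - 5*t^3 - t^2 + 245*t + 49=-5*t^3 + 73*t^2 - 150*t - 72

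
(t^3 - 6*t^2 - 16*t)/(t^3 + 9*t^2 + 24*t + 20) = t*(t - 8)/(t^2 + 7*t + 10)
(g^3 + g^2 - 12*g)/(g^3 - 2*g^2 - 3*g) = (g + 4)/(g + 1)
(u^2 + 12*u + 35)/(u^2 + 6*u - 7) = (u + 5)/(u - 1)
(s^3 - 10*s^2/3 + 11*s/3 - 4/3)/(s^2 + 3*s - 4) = (3*s^2 - 7*s + 4)/(3*(s + 4))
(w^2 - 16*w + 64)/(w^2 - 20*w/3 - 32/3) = 3*(w - 8)/(3*w + 4)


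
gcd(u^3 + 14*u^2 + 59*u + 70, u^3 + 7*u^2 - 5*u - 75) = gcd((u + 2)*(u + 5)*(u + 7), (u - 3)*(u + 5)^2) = u + 5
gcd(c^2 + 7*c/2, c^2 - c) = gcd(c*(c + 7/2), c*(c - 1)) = c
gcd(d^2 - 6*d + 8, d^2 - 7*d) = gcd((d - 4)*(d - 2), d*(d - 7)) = 1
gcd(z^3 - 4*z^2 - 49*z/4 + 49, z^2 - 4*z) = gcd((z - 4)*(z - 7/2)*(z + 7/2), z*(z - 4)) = z - 4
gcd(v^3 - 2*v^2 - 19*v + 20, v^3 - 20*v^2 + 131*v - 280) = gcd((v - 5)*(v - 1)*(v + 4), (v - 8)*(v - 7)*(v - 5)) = v - 5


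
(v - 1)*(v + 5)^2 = v^3 + 9*v^2 + 15*v - 25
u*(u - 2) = u^2 - 2*u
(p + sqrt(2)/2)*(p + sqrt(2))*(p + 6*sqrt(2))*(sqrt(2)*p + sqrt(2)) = sqrt(2)*p^4 + sqrt(2)*p^3 + 15*p^3 + 15*p^2 + 19*sqrt(2)*p^2 + 12*p + 19*sqrt(2)*p + 12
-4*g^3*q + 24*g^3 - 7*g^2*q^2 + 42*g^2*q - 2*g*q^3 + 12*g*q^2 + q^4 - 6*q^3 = (-4*g + q)*(g + q)^2*(q - 6)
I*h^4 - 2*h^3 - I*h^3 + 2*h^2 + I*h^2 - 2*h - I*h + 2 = (h - I)*(h + I)*(h + 2*I)*(I*h - I)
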